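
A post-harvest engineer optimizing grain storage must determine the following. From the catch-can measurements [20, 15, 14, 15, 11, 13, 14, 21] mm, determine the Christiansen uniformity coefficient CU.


xbar = 123 / 8 = 15.375
sum|xi - xbar| = 20.500
CU = 100 * (1 - 20.500 / (8 * 15.375))
   = 100 * (1 - 0.1667)
   = 83.33%


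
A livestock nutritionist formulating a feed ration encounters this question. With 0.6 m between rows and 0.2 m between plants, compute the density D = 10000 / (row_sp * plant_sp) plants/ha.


D = 10000 / (row_sp * plant_sp)
  = 10000 / (0.6 * 0.2)
  = 10000 / 0.1200
  = 83333.33 plants/ha


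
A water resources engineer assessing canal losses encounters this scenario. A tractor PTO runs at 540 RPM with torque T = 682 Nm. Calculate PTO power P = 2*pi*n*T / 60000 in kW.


P = 2*pi*n*T / 60000
  = 2*pi * 540 * 682 / 60000
  = 2313971.48 / 60000
  = 38.57 kW


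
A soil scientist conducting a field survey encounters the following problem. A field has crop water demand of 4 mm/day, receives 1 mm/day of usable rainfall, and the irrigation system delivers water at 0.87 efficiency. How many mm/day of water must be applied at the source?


IWR = (ETc - Pe) / Ea
    = (4 - 1) / 0.87
    = 3 / 0.87
    = 3.45 mm/day


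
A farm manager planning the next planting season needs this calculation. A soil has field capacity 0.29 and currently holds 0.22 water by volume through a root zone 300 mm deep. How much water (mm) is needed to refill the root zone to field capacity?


SMD = (FC - theta) * D
    = (0.29 - 0.22) * 300
    = 0.070 * 300
    = 21 mm


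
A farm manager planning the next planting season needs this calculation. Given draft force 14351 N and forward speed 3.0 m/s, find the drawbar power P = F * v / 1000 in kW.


P = F * v / 1000
  = 14351 * 3.0 / 1000
  = 43053 / 1000
  = 43.05 kW


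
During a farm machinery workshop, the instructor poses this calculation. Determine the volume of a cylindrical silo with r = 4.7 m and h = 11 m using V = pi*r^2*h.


V = pi * r^2 * h
  = pi * 4.7^2 * 11
  = pi * 22.09 * 11
  = 763.38 m^3


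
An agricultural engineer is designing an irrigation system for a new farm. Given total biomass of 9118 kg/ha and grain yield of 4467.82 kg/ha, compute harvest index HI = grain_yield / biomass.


HI = grain_yield / biomass
   = 4467.82 / 9118
   = 0.49


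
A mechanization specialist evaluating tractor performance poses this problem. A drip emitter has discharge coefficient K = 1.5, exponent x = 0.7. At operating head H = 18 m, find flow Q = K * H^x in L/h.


Q = K * H^x
  = 1.5 * 18^0.7
  = 1.5 * 7.5629
  = 11.34 L/h


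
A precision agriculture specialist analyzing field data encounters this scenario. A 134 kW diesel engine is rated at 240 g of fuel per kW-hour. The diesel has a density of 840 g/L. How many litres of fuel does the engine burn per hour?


FC = P * BSFC / rho_fuel
   = 134 * 240 / 840
   = 32160 / 840
   = 38.29 L/h


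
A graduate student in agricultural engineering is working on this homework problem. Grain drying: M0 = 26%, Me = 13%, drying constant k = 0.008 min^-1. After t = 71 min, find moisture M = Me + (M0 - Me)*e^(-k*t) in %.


M = Me + (M0 - Me) * e^(-k*t)
  = 13 + (26 - 13) * e^(-0.008*71)
  = 13 + 13 * e^(-0.568)
  = 13 + 13 * 0.56666
  = 13 + 7.3665
  = 20.37%


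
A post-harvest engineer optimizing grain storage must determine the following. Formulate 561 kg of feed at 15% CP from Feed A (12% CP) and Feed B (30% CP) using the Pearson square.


parts_A = CP_b - target = 30 - 15 = 15
parts_B = target - CP_a = 15 - 12 = 3
total_parts = 15 + 3 = 18
Feed A = 561 * 15 / 18 = 467.50 kg
Feed B = 561 * 3 / 18 = 93.50 kg

467.50 kg


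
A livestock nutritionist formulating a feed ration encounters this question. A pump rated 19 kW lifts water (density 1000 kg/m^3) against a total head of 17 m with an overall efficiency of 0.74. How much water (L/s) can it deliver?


Q = (P * 1000 * eta) / (rho * g * H)
  = (19 * 1000 * 0.74) / (1000 * 9.81 * 17)
  = 14060 / 166770
  = 0.08431 m^3/s = 84.31 L/s


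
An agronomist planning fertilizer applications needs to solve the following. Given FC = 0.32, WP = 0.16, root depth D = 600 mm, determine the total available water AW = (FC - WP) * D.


AW = (FC - WP) * D
   = (0.32 - 0.16) * 600
   = 0.16 * 600
   = 96 mm


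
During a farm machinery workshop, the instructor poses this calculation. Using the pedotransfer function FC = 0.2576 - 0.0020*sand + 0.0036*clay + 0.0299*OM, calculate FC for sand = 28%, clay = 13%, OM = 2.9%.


FC = 0.2576 - 0.0020*28 + 0.0036*13 + 0.0299*2.9
   = 0.2576 - 0.0560 + 0.0468 + 0.0867
   = 0.3351


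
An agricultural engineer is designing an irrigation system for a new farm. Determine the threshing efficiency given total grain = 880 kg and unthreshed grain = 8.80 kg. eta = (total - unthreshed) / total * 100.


eta = (total - unthreshed) / total * 100
    = (880 - 8.80) / 880 * 100
    = 871.20 / 880 * 100
    = 99%


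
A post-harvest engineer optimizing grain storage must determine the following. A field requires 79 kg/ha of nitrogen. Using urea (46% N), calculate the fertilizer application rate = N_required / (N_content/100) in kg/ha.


Rate = N_required / (N_content / 100)
     = 79 / (46 / 100)
     = 79 / 0.46
     = 171.74 kg/ha


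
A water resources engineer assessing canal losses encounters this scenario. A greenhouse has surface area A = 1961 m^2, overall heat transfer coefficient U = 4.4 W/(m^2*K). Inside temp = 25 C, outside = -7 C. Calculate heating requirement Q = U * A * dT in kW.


dT = 25 - (-7) = 32 K
Q = U * A * dT
  = 4.4 * 1961 * 32
  = 276108.80 W = 276.11 kW


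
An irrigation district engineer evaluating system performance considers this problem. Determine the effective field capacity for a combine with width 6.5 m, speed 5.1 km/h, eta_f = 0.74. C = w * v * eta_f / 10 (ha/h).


C = w * v * eta_f / 10
  = 6.5 * 5.1 * 0.74 / 10
  = 24.53 / 10
  = 2.45 ha/h


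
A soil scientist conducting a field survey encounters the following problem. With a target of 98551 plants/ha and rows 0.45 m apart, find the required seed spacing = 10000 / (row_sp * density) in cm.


spacing = 10000 / (row_sp * density)
        = 10000 / (0.45 * 98551)
        = 10000 / 44347.95
        = 0.22549 m = 22.55 cm


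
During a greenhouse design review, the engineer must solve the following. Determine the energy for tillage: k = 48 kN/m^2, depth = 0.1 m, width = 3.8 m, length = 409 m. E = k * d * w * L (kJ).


E = k * d * w * L
  = 48 * 0.1 * 3.8 * 409
  = 7460.16 kJ


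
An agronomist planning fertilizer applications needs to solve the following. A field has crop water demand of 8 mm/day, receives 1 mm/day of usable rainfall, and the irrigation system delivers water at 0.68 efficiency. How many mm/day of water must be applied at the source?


IWR = (ETc - Pe) / Ea
    = (8 - 1) / 0.68
    = 7 / 0.68
    = 10.29 mm/day


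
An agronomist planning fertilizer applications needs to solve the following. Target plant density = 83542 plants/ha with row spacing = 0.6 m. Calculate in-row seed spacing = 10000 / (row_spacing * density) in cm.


spacing = 10000 / (row_sp * density)
        = 10000 / (0.6 * 83542)
        = 10000 / 50125.20
        = 0.19950 m = 19.95 cm


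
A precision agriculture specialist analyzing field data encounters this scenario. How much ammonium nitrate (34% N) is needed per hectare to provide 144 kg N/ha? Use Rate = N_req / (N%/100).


Rate = N_required / (N_content / 100)
     = 144 / (34 / 100)
     = 144 / 0.34
     = 423.53 kg/ha


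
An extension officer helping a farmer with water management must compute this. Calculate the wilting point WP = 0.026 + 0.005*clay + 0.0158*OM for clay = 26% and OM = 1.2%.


WP = 0.026 + 0.005*26 + 0.0158*1.2
   = 0.026 + 0.1300 + 0.0190
   = 0.1750


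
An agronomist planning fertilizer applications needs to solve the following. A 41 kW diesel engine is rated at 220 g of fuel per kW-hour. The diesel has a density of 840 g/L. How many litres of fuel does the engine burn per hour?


FC = P * BSFC / rho_fuel
   = 41 * 220 / 840
   = 9020 / 840
   = 10.74 L/h


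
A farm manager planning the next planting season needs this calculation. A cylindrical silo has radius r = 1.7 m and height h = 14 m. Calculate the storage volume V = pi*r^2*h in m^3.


V = pi * r^2 * h
  = pi * 1.7^2 * 14
  = pi * 2.89 * 14
  = 127.11 m^3


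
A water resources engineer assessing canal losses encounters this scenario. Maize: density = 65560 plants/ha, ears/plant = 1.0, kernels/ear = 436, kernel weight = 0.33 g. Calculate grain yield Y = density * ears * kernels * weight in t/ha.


Y = density * ears * kernels * kw
  = 65560 * 1.0 * 436 * 0.33 g/ha
  = 9432772.80 g/ha
  = 9432.77 kg/ha = 9.43 t/ha


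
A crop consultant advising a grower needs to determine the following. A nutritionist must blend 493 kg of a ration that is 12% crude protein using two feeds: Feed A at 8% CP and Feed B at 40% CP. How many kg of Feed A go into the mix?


parts_A = CP_b - target = 40 - 12 = 28
parts_B = target - CP_a = 12 - 8 = 4
total_parts = 28 + 4 = 32
Feed A = 493 * 28 / 32 = 431.38 kg
Feed B = 493 * 4 / 32 = 61.63 kg

431.38 kg


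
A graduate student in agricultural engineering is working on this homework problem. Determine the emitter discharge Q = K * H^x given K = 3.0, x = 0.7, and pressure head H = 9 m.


Q = K * H^x
  = 3.0 * 9^0.7
  = 3.0 * 4.6555
  = 13.97 L/h


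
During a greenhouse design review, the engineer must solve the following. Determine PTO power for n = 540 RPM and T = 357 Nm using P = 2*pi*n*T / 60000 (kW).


P = 2*pi*n*T / 60000
  = 2*pi * 540 * 357 / 60000
  = 1211272.46 / 60000
  = 20.19 kW


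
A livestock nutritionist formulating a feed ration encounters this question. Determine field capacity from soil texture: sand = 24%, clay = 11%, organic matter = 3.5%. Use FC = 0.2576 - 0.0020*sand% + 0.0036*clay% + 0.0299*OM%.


FC = 0.2576 - 0.0020*24 + 0.0036*11 + 0.0299*3.5
   = 0.2576 - 0.0480 + 0.0396 + 0.1047
   = 0.3539


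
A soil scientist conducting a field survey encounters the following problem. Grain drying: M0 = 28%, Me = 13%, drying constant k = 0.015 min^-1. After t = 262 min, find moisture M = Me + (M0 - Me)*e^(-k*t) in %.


M = Me + (M0 - Me) * e^(-k*t)
  = 13 + (28 - 13) * e^(-0.015*262)
  = 13 + 15 * e^(-3.930)
  = 13 + 15 * 0.01964
  = 13 + 0.2947
  = 13.29%


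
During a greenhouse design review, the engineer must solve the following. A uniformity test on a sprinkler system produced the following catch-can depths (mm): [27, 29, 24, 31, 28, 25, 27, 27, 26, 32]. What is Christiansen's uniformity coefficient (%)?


xbar = 276 / 10 = 27.600
sum|xi - xbar| = 19.200
CU = 100 * (1 - 19.200 / (10 * 27.600))
   = 100 * (1 - 0.0696)
   = 93.04%


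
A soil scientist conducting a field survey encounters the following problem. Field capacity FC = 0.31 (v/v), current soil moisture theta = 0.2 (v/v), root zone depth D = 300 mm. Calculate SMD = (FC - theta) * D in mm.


SMD = (FC - theta) * D
    = (0.31 - 0.2) * 300
    = 0.110 * 300
    = 33 mm


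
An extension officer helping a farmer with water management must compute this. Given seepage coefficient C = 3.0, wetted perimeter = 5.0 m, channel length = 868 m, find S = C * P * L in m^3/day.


S = C * P * L
  = 3.0 * 5.0 * 868
  = 13020 m^3/day


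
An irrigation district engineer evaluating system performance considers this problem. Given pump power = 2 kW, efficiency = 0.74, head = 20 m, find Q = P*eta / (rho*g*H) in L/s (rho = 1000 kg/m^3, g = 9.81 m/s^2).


Q = (P * 1000 * eta) / (rho * g * H)
  = (2 * 1000 * 0.74) / (1000 * 9.81 * 20)
  = 1480 / 196200
  = 0.00754 m^3/s = 7.54 L/s


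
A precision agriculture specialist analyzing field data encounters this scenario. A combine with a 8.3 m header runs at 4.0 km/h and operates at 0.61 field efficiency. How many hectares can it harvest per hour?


C = w * v * eta_f / 10
  = 8.3 * 4.0 * 0.61 / 10
  = 20.25 / 10
  = 2.03 ha/h


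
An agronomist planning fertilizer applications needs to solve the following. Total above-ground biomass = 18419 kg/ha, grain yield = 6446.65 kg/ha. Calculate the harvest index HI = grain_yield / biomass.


HI = grain_yield / biomass
   = 6446.65 / 18419
   = 0.35


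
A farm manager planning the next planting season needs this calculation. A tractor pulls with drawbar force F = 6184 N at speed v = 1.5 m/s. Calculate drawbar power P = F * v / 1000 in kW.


P = F * v / 1000
  = 6184 * 1.5 / 1000
  = 9276 / 1000
  = 9.28 kW


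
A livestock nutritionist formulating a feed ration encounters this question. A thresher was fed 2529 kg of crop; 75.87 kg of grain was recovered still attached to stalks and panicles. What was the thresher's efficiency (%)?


eta = (total - unthreshed) / total * 100
    = (2529 - 75.87) / 2529 * 100
    = 2453.13 / 2529 * 100
    = 97%


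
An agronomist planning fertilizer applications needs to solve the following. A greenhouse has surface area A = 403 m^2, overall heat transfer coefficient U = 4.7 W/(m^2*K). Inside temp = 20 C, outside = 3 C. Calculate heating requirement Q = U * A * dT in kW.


dT = 20 - (3) = 17 K
Q = U * A * dT
  = 4.7 * 403 * 17
  = 32199.70 W = 32.20 kW


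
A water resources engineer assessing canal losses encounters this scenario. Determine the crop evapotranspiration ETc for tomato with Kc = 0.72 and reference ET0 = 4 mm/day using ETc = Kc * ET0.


ETc = Kc * ET0
    = 0.72 * 4
    = 2.88 mm/day


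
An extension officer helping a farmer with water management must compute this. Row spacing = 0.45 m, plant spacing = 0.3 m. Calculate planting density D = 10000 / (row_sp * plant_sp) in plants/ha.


D = 10000 / (row_sp * plant_sp)
  = 10000 / (0.45 * 0.3)
  = 10000 / 0.1350
  = 74074.07 plants/ha


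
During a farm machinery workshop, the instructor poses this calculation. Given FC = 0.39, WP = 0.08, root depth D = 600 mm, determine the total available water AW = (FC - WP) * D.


AW = (FC - WP) * D
   = (0.39 - 0.08) * 600
   = 0.31 * 600
   = 186 mm


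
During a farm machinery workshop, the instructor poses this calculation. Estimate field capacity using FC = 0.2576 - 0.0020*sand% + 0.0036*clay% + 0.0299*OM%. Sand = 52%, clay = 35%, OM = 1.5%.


FC = 0.2576 - 0.0020*52 + 0.0036*35 + 0.0299*1.5
   = 0.2576 - 0.1040 + 0.1260 + 0.0449
   = 0.3245


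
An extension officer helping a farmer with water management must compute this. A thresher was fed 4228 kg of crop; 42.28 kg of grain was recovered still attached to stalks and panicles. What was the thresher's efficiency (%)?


eta = (total - unthreshed) / total * 100
    = (4228 - 42.28) / 4228 * 100
    = 4185.72 / 4228 * 100
    = 99%


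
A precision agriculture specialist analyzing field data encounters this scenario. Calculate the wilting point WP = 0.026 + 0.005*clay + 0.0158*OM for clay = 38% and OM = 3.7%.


WP = 0.026 + 0.005*38 + 0.0158*3.7
   = 0.026 + 0.1900 + 0.0585
   = 0.2745


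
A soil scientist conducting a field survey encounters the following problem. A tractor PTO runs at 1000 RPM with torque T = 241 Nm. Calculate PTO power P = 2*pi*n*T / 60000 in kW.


P = 2*pi*n*T / 60000
  = 2*pi * 1000 * 241 / 60000
  = 1514247.66 / 60000
  = 25.24 kW


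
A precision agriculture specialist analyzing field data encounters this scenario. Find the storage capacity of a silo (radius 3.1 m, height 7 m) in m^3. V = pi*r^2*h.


V = pi * r^2 * h
  = pi * 3.1^2 * 7
  = pi * 9.61 * 7
  = 211.33 m^3


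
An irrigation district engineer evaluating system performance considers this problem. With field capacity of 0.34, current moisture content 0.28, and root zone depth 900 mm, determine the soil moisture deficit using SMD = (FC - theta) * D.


SMD = (FC - theta) * D
    = (0.34 - 0.28) * 900
    = 0.060 * 900
    = 54 mm


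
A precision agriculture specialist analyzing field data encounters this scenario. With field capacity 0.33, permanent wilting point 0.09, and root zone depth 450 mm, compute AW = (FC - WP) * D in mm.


AW = (FC - WP) * D
   = (0.33 - 0.09) * 450
   = 0.24 * 450
   = 108 mm


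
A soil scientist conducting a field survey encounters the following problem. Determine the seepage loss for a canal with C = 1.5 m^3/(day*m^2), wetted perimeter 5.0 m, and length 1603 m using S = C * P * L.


S = C * P * L
  = 1.5 * 5.0 * 1603
  = 12022.50 m^3/day


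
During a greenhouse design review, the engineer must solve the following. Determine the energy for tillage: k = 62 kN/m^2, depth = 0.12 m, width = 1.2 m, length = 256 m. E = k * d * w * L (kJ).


E = k * d * w * L
  = 62 * 0.12 * 1.2 * 256
  = 2285.57 kJ


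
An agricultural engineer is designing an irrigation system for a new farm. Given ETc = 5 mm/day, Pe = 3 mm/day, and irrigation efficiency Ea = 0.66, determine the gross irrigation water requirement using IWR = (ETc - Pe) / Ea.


IWR = (ETc - Pe) / Ea
    = (5 - 3) / 0.66
    = 2 / 0.66
    = 3.03 mm/day


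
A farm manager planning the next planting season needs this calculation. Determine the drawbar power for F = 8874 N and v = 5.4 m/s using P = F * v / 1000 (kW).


P = F * v / 1000
  = 8874 * 5.4 / 1000
  = 47919.60 / 1000
  = 47.92 kW


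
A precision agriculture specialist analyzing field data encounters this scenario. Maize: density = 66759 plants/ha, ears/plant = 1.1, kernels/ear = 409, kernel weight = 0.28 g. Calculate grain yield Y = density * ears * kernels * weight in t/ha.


Y = density * ears * kernels * kw
  = 66759 * 1.1 * 409 * 0.28 g/ha
  = 8409764.75 g/ha
  = 8409.76 kg/ha = 8.41 t/ha


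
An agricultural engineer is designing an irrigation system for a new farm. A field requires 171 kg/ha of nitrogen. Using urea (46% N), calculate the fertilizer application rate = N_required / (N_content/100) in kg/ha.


Rate = N_required / (N_content / 100)
     = 171 / (46 / 100)
     = 171 / 0.46
     = 371.74 kg/ha


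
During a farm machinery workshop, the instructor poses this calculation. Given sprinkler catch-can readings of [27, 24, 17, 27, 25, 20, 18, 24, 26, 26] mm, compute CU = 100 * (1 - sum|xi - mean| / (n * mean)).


xbar = 234 / 10 = 23.400
sum|xi - xbar| = 30.400
CU = 100 * (1 - 30.400 / (10 * 23.400))
   = 100 * (1 - 0.1299)
   = 87.01%


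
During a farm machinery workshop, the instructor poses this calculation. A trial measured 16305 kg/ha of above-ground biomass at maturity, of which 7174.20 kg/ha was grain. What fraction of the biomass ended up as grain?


HI = grain_yield / biomass
   = 7174.20 / 16305
   = 0.44


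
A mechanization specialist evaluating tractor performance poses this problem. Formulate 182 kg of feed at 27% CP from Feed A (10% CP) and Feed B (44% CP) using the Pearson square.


parts_A = CP_b - target = 44 - 27 = 17
parts_B = target - CP_a = 27 - 10 = 17
total_parts = 17 + 17 = 34
Feed A = 182 * 17 / 34 = 91 kg
Feed B = 182 * 17 / 34 = 91 kg


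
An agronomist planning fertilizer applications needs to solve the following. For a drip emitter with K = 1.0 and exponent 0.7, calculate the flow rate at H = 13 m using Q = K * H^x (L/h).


Q = K * H^x
  = 1.0 * 13^0.7
  = 1.0 * 6.0223
  = 6.02 L/h


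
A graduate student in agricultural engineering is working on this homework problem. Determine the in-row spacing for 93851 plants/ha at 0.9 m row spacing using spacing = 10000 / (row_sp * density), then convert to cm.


spacing = 10000 / (row_sp * density)
        = 10000 / (0.9 * 93851)
        = 10000 / 84465.90
        = 0.11839 m = 11.84 cm


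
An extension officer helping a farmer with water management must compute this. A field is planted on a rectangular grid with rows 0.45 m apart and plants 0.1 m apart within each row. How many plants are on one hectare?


D = 10000 / (row_sp * plant_sp)
  = 10000 / (0.45 * 0.1)
  = 10000 / 0.0450
  = 222222.22 plants/ha


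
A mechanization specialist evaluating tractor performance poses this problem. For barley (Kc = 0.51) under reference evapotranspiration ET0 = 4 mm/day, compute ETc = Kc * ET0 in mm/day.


ETc = Kc * ET0
    = 0.51 * 4
    = 2.04 mm/day


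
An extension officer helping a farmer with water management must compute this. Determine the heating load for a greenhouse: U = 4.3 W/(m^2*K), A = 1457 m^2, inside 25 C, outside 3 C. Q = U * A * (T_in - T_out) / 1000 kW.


dT = 25 - (3) = 22 K
Q = U * A * dT
  = 4.3 * 1457 * 22
  = 137832.20 W = 137.83 kW


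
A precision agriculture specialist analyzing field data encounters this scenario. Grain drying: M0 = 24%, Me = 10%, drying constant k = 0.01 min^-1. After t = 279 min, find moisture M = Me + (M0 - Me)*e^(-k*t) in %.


M = Me + (M0 - Me) * e^(-k*t)
  = 10 + (24 - 10) * e^(-0.01*279)
  = 10 + 14 * e^(-2.790)
  = 10 + 14 * 0.06142
  = 10 + 0.8599
  = 10.86%


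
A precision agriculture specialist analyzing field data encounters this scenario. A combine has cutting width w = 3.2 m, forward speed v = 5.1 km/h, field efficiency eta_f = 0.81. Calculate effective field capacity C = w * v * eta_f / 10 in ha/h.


C = w * v * eta_f / 10
  = 3.2 * 5.1 * 0.81 / 10
  = 13.22 / 10
  = 1.32 ha/h


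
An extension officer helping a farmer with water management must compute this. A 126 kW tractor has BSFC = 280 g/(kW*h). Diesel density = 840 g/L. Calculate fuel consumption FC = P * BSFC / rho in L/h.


FC = P * BSFC / rho_fuel
   = 126 * 280 / 840
   = 35280 / 840
   = 42 L/h


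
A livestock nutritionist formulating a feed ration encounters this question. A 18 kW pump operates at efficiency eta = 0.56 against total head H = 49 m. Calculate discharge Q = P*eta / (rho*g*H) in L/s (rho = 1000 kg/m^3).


Q = (P * 1000 * eta) / (rho * g * H)
  = (18 * 1000 * 0.56) / (1000 * 9.81 * 49)
  = 10080 / 480690
  = 0.02097 m^3/s = 20.97 L/s


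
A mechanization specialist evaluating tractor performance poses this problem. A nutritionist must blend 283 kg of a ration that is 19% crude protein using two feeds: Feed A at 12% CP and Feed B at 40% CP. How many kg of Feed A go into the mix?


parts_A = CP_b - target = 40 - 19 = 21
parts_B = target - CP_a = 19 - 12 = 7
total_parts = 21 + 7 = 28
Feed A = 283 * 21 / 28 = 212.25 kg
Feed B = 283 * 7 / 28 = 70.75 kg

212.25 kg


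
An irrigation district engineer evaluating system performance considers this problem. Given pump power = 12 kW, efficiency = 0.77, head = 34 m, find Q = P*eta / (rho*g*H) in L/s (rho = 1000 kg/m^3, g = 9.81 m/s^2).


Q = (P * 1000 * eta) / (rho * g * H)
  = (12 * 1000 * 0.77) / (1000 * 9.81 * 34)
  = 9240 / 333540
  = 0.02770 m^3/s = 27.70 L/s


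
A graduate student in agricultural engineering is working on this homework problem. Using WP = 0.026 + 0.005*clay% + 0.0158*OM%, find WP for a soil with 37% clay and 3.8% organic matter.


WP = 0.026 + 0.005*37 + 0.0158*3.8
   = 0.026 + 0.1850 + 0.0600
   = 0.2710


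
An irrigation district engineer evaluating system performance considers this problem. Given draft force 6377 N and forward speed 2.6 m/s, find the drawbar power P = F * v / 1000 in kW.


P = F * v / 1000
  = 6377 * 2.6 / 1000
  = 16580.20 / 1000
  = 16.58 kW


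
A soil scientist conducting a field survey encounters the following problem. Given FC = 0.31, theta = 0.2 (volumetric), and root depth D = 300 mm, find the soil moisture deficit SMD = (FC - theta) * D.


SMD = (FC - theta) * D
    = (0.31 - 0.2) * 300
    = 0.110 * 300
    = 33 mm


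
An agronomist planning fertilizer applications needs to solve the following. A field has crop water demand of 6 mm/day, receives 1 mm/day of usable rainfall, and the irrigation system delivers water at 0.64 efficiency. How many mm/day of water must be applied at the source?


IWR = (ETc - Pe) / Ea
    = (6 - 1) / 0.64
    = 5 / 0.64
    = 7.81 mm/day


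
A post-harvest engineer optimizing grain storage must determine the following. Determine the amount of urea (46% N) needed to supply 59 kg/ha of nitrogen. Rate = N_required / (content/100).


Rate = N_required / (N_content / 100)
     = 59 / (46 / 100)
     = 59 / 0.46
     = 128.26 kg/ha


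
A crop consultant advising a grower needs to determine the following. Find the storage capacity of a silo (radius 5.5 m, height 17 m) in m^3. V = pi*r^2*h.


V = pi * r^2 * h
  = pi * 5.5^2 * 17
  = pi * 30.25 * 17
  = 1615.56 m^3


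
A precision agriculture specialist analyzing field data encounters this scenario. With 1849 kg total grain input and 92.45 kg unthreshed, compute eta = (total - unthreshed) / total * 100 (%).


eta = (total - unthreshed) / total * 100
    = (1849 - 92.45) / 1849 * 100
    = 1756.55 / 1849 * 100
    = 95%


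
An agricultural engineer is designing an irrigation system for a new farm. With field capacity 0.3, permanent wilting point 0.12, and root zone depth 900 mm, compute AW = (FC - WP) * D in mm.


AW = (FC - WP) * D
   = (0.3 - 0.12) * 900
   = 0.18 * 900
   = 162 mm


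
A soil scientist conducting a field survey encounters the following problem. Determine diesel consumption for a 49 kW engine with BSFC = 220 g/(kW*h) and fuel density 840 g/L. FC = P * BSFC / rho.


FC = P * BSFC / rho_fuel
   = 49 * 220 / 840
   = 10780 / 840
   = 12.83 L/h


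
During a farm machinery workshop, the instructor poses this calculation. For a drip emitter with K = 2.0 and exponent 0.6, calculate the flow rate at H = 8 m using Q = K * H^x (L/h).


Q = K * H^x
  = 2.0 * 8^0.6
  = 2.0 * 3.4822
  = 6.96 L/h


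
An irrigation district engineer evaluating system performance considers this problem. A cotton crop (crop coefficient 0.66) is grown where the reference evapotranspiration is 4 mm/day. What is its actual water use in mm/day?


ETc = Kc * ET0
    = 0.66 * 4
    = 2.64 mm/day


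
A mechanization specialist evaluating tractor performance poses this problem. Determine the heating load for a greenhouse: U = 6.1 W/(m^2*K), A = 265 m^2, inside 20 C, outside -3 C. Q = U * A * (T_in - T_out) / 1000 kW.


dT = 20 - (-3) = 23 K
Q = U * A * dT
  = 6.1 * 265 * 23
  = 37179.50 W = 37.18 kW


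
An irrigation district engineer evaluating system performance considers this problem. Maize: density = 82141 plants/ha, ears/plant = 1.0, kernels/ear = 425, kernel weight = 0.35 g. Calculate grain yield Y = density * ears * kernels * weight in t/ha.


Y = density * ears * kernels * kw
  = 82141 * 1.0 * 425 * 0.35 g/ha
  = 12218473.75 g/ha
  = 12218.47 kg/ha = 12.22 t/ha


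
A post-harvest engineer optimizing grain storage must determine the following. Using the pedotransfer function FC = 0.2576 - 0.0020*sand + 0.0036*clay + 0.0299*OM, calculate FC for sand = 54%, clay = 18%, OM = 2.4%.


FC = 0.2576 - 0.0020*54 + 0.0036*18 + 0.0299*2.4
   = 0.2576 - 0.1080 + 0.0648 + 0.0718
   = 0.2862


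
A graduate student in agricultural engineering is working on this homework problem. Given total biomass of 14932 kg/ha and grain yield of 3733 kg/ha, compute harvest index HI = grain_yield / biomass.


HI = grain_yield / biomass
   = 3733 / 14932
   = 0.25


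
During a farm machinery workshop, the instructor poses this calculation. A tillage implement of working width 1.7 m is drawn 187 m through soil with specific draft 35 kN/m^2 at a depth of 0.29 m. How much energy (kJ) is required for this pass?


E = k * d * w * L
  = 35 * 0.29 * 1.7 * 187
  = 3226.69 kJ


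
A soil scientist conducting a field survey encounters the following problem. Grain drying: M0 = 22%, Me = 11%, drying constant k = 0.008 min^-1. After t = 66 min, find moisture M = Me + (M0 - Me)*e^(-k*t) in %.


M = Me + (M0 - Me) * e^(-k*t)
  = 11 + (22 - 11) * e^(-0.008*66)
  = 11 + 11 * e^(-0.528)
  = 11 + 11 * 0.58978
  = 11 + 6.4876
  = 17.49%


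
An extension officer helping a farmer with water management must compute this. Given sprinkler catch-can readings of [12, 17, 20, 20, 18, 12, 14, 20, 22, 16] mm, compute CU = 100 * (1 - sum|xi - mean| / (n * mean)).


xbar = 171 / 10 = 17.100
sum|xi - xbar| = 29
CU = 100 * (1 - 29 / (10 * 17.100))
   = 100 * (1 - 0.1696)
   = 83.04%


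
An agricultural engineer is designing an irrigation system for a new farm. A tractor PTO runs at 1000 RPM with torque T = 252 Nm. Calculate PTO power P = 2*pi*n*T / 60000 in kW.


P = 2*pi*n*T / 60000
  = 2*pi * 1000 * 252 / 60000
  = 1583362.70 / 60000
  = 26.39 kW


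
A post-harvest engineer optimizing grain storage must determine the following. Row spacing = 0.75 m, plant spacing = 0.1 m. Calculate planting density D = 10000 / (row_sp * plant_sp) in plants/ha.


D = 10000 / (row_sp * plant_sp)
  = 10000 / (0.75 * 0.1)
  = 10000 / 0.0750
  = 133333.33 plants/ha


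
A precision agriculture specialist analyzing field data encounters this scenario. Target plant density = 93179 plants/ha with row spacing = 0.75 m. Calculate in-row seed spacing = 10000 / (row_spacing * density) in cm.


spacing = 10000 / (row_sp * density)
        = 10000 / (0.75 * 93179)
        = 10000 / 69884.25
        = 0.14309 m = 14.31 cm


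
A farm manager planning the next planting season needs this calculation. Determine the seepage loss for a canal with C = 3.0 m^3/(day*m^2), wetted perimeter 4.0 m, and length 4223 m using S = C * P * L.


S = C * P * L
  = 3.0 * 4.0 * 4223
  = 50676 m^3/day


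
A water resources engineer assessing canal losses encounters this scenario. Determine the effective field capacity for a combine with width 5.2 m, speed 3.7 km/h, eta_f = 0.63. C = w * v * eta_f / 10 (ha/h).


C = w * v * eta_f / 10
  = 5.2 * 3.7 * 0.63 / 10
  = 12.12 / 10
  = 1.21 ha/h


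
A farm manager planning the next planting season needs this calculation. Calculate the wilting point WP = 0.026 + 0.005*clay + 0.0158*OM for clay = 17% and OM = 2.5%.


WP = 0.026 + 0.005*17 + 0.0158*2.5
   = 0.026 + 0.0850 + 0.0395
   = 0.1505


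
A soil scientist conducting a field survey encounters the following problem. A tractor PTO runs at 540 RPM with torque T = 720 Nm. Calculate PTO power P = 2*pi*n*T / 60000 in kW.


P = 2*pi*n*T / 60000
  = 2*pi * 540 * 720 / 60000
  = 2442902.45 / 60000
  = 40.72 kW


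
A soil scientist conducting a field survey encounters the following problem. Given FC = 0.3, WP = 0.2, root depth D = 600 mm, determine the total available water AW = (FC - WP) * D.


AW = (FC - WP) * D
   = (0.3 - 0.2) * 600
   = 0.10 * 600
   = 60 mm


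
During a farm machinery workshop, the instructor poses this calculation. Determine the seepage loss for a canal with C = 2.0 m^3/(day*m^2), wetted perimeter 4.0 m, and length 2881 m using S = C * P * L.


S = C * P * L
  = 2.0 * 4.0 * 2881
  = 23048 m^3/day


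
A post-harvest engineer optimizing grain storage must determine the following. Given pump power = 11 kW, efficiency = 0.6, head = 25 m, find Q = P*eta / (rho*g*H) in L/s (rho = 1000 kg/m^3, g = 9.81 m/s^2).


Q = (P * 1000 * eta) / (rho * g * H)
  = (11 * 1000 * 0.6) / (1000 * 9.81 * 25)
  = 6600 / 245250
  = 0.02691 m^3/s = 26.91 L/s


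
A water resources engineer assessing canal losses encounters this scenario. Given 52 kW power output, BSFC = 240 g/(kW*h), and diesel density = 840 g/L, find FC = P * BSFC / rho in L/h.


FC = P * BSFC / rho_fuel
   = 52 * 240 / 840
   = 12480 / 840
   = 14.86 L/h


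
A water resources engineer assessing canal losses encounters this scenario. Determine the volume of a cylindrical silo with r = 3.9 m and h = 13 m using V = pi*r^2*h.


V = pi * r^2 * h
  = pi * 3.9^2 * 13
  = pi * 15.21 * 13
  = 621.19 m^3


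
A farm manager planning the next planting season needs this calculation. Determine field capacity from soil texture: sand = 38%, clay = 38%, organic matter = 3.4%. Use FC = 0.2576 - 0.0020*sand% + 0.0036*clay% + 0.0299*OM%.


FC = 0.2576 - 0.0020*38 + 0.0036*38 + 0.0299*3.4
   = 0.2576 - 0.0760 + 0.1368 + 0.1017
   = 0.4201


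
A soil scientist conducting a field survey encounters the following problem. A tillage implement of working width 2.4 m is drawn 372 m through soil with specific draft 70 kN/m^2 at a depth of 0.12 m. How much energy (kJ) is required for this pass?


E = k * d * w * L
  = 70 * 0.12 * 2.4 * 372
  = 7499.52 kJ


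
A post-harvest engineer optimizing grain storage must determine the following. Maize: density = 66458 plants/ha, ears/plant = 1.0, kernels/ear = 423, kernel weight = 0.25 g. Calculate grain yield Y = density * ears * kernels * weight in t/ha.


Y = density * ears * kernels * kw
  = 66458 * 1.0 * 423 * 0.25 g/ha
  = 7027933.50 g/ha
  = 7027.93 kg/ha = 7.03 t/ha


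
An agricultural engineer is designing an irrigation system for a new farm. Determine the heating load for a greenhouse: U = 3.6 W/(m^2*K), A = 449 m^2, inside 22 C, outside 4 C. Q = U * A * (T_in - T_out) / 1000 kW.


dT = 22 - (4) = 18 K
Q = U * A * dT
  = 3.6 * 449 * 18
  = 29095.20 W = 29.10 kW


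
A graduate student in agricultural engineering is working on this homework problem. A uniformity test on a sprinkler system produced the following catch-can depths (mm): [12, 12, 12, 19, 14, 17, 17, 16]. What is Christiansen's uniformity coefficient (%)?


xbar = 119 / 8 = 14.875
sum|xi - xbar| = 19
CU = 100 * (1 - 19 / (8 * 14.875))
   = 100 * (1 - 0.1597)
   = 84.03%


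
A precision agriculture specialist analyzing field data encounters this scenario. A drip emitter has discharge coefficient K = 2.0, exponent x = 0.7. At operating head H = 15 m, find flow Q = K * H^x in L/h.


Q = K * H^x
  = 2.0 * 15^0.7
  = 2.0 * 6.6568
  = 13.31 L/h


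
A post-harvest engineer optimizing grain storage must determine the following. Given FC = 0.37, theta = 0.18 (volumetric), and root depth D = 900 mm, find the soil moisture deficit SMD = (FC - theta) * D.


SMD = (FC - theta) * D
    = (0.37 - 0.18) * 900
    = 0.190 * 900
    = 171 mm


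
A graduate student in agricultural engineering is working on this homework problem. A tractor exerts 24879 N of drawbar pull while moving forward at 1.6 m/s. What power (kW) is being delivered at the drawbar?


P = F * v / 1000
  = 24879 * 1.6 / 1000
  = 39806.40 / 1000
  = 39.81 kW


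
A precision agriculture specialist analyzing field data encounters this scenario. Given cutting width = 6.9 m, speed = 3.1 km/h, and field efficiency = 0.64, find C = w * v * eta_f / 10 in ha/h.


C = w * v * eta_f / 10
  = 6.9 * 3.1 * 0.64 / 10
  = 13.69 / 10
  = 1.37 ha/h


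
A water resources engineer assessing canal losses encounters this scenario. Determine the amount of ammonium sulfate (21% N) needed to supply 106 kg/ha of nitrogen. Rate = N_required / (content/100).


Rate = N_required / (N_content / 100)
     = 106 / (21 / 100)
     = 106 / 0.21
     = 504.76 kg/ha


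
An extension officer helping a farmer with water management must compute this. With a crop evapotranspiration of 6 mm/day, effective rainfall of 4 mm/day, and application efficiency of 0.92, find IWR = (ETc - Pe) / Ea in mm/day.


IWR = (ETc - Pe) / Ea
    = (6 - 4) / 0.92
    = 2 / 0.92
    = 2.17 mm/day


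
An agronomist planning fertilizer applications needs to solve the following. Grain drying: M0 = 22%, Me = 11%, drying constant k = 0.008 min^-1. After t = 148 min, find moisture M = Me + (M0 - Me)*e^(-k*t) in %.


M = Me + (M0 - Me) * e^(-k*t)
  = 11 + (22 - 11) * e^(-0.008*148)
  = 11 + 11 * e^(-1.184)
  = 11 + 11 * 0.30605
  = 11 + 3.3666
  = 14.37%


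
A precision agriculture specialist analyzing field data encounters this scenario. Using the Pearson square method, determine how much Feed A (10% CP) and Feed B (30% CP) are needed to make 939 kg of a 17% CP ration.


parts_A = CP_b - target = 30 - 17 = 13
parts_B = target - CP_a = 17 - 10 = 7
total_parts = 13 + 7 = 20
Feed A = 939 * 13 / 20 = 610.35 kg
Feed B = 939 * 7 / 20 = 328.65 kg

610.35 kg


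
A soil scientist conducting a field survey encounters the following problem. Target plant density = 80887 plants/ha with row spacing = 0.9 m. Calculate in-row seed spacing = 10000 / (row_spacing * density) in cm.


spacing = 10000 / (row_sp * density)
        = 10000 / (0.9 * 80887)
        = 10000 / 72798.30
        = 0.13737 m = 13.74 cm


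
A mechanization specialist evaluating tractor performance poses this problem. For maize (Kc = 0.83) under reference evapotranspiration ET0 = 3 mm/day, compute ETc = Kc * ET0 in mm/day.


ETc = Kc * ET0
    = 0.83 * 3
    = 2.49 mm/day


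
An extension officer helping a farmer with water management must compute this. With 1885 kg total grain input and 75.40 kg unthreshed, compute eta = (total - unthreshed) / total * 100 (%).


eta = (total - unthreshed) / total * 100
    = (1885 - 75.40) / 1885 * 100
    = 1809.60 / 1885 * 100
    = 96%


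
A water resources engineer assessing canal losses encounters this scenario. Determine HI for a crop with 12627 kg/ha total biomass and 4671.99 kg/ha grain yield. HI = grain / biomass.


HI = grain_yield / biomass
   = 4671.99 / 12627
   = 0.37


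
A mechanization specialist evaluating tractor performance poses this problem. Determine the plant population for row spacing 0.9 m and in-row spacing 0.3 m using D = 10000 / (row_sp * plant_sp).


D = 10000 / (row_sp * plant_sp)
  = 10000 / (0.9 * 0.3)
  = 10000 / 0.2700
  = 37037.04 plants/ha


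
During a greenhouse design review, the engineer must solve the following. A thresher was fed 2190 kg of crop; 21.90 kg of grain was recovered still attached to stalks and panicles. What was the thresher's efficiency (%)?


eta = (total - unthreshed) / total * 100
    = (2190 - 21.90) / 2190 * 100
    = 2168.10 / 2190 * 100
    = 99%


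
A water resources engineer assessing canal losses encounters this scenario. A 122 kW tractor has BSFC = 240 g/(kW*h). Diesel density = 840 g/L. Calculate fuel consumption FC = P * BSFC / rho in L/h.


FC = P * BSFC / rho_fuel
   = 122 * 240 / 840
   = 29280 / 840
   = 34.86 L/h


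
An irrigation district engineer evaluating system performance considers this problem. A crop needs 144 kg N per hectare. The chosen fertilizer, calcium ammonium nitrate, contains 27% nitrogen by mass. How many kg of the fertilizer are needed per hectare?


Rate = N_required / (N_content / 100)
     = 144 / (27 / 100)
     = 144 / 0.27
     = 533.33 kg/ha


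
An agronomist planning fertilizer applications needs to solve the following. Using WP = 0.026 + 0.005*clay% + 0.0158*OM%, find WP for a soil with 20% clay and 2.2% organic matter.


WP = 0.026 + 0.005*20 + 0.0158*2.2
   = 0.026 + 0.1000 + 0.0348
   = 0.1608


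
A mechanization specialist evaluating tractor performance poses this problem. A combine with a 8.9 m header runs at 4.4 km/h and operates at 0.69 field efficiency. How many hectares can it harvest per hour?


C = w * v * eta_f / 10
  = 8.9 * 4.4 * 0.69 / 10
  = 27.02 / 10
  = 2.70 ha/h


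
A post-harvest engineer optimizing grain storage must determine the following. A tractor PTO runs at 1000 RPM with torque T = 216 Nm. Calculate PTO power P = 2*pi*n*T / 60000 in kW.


P = 2*pi*n*T / 60000
  = 2*pi * 1000 * 216 / 60000
  = 1357168.03 / 60000
  = 22.62 kW


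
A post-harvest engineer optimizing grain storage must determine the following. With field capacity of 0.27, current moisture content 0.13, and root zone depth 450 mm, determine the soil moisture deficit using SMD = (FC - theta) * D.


SMD = (FC - theta) * D
    = (0.27 - 0.13) * 450
    = 0.140 * 450
    = 63 mm


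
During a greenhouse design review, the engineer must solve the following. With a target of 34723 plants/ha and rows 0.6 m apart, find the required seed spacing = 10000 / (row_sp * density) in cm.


spacing = 10000 / (row_sp * density)
        = 10000 / (0.6 * 34723)
        = 10000 / 20833.80
        = 0.47999 m = 48.00 cm


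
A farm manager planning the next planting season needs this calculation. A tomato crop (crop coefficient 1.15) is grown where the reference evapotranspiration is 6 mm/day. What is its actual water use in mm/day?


ETc = Kc * ET0
    = 1.15 * 6
    = 6.90 mm/day
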